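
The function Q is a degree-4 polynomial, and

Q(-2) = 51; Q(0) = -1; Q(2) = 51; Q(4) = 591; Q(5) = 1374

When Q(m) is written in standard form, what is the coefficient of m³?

Write Q(m) = am^4 + bm³ + cm² + dm + e; the 5 given values yield a linear system in the 5 coefficients.
Solving, Q(m) = 2m^4 + 5m² - 1.
The coefficient of m³ is 0.

0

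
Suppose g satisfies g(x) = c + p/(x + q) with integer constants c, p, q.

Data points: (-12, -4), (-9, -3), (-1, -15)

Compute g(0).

(g(x) − c)(x + q) = p for each data point; the three points give a linear system in c and q, then p follows.
Solving: c = -6, q = 3, p = -18, so g(x) = -6 − 18/(x + 3).
Then g(0) = -6 − 18/3 = -12.

-12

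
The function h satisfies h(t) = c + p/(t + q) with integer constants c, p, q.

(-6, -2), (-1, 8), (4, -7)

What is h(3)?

(h(t) − c)(t + q) = p for each data point; the three points give a linear system in c and q, then p follows.
Solving: c = -4, q = 0, p = -12, so h(t) = -4 − 12/(t + 0).
Then h(3) = -4 − 12/3 = -8.

-8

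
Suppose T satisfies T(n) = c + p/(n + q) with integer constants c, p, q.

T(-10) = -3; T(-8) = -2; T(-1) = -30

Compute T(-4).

6

(T(n) − c)(n + q) = p for each data point; the three points give a linear system in c and q, then p follows.
Solving: c = -6, q = 2, p = -24, so T(n) = -6 − 24/(n + 2).
Then T(-4) = -6 − 24/(-2) = 6.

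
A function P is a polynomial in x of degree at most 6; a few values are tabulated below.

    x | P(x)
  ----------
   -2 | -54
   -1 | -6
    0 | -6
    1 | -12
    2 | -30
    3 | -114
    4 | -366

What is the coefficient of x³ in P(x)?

3

First differences: 48, 0, -6, -18, -84, -252. Second differences: -48, -6, -12, -66, -168. Third differences: 42, -6, -54, -102. Fourth differences: -48, -48, -48.
Level-4 differences are constant, so P has degree 4.
Fitting a degree-4 polynomial gives P(x) = -2x^4 + 3x³ - x² - 6x - 6.
The coefficient of x³ is 3.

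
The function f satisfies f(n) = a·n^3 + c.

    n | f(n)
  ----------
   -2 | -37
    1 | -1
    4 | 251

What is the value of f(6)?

From f(-2) = -37 and f(1) = -1: -8a + c = -37 and 1a + c = -1.
Subtracting: 9a = 36, so a = 4; then c = -37 − 4·(-8) = -5.
So f(n) = 4n³ − 5, and f(6) = 859.

859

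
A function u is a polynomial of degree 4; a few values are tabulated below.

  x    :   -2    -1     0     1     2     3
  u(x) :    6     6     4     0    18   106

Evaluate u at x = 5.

First differences: 0, -2, -4, 18, 88. Second differences: -2, -2, 22, 70. Third differences: 0, 24, 48. Fourth differences: 24, 24.
Level-4 differences are constant, so u has degree 4.
Fitting a degree-4 polynomial gives u(x) = x^4 + 2x³ - 2x² - 5x + 4.
Then u(5) = 804.

804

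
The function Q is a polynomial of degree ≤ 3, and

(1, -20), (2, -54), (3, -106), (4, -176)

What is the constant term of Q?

-4

Write Q(x) = ax³ + bx² + cx + d; the 4 given values yield a linear system in the 4 coefficients.
Solving, the leading coefficient vanishes, and Q(x) = -9x² - 7x - 4.
The constant term is Q(0) = -4.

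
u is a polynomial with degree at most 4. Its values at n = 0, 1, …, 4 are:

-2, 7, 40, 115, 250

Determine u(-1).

-5

Write u(n) = an^4 + bn³ + cn² + dn + e; the 5 given values yield a linear system in the 5 coefficients.
Solving, the leading coefficient vanishes, and u(n) = 3n³ + 3n² + 3n - 2.
Then u(-1) = -5.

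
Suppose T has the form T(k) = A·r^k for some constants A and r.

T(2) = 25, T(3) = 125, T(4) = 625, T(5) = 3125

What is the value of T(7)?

78125

Consecutive ratio: 125/25 = 5, and 625/125 = 5, so r = 5.
Then A·5^2 = 25 gives A = 1, and T(k) = 1·5^k.
T(7) = 1·5^7 = 78125.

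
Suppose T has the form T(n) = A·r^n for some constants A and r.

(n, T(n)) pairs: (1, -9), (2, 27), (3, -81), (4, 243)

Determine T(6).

2187

Consecutive ratio: 27/(-9) = -3, and -81/27 = -3, so r = -3.
Then A·(-3)^1 = -9 gives A = 3, and T(n) = 3·(-3)^n.
T(6) = 3·(-3)^6 = 2187.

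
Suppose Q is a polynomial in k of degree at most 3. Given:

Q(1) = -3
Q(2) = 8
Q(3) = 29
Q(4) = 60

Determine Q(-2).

First differences: 11, 21, 31. Second differences: 10, 10.
Level-2 differences are constant, so Q has degree 2.
Fitting a degree-2 polynomial gives Q(k) = 5k² - 4k - 4.
Then Q(-2) = 24.

24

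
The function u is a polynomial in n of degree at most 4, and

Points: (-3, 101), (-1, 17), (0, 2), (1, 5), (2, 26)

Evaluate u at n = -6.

362

Write u(n) = an^4 + bn³ + cn² + dn + e; the 5 given values yield a linear system in the 5 coefficients.
Solving, the top 2 coefficients vanish, and u(n) = 9n² - 6n + 2.
Then u(-6) = 362.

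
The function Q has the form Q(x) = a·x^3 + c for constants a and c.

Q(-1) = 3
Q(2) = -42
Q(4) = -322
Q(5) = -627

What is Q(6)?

-1082

From Q(-1) = 3 and Q(2) = -42: -1a + c = 3 and 8a + c = -42.
Subtracting: 9a = -45, so a = -5; then c = 3 − (-5)·(-1) = -2.
So Q(x) = -5x³ − 2, and Q(6) = -1082.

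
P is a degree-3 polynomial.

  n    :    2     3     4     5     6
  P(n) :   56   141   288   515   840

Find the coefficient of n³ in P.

3

First differences: 85, 147, 227, 325. Second differences: 62, 80, 98. Third differences: 18, 18.
Level-3 differences are constant, so P has degree 3.
Fitting a degree-3 polynomial gives P(n) = 3n³ + 4n² + 8n.
The coefficient of n³ is 3.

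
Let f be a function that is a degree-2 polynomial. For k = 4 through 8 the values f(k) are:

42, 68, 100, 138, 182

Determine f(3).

22

First differences: 26, 32, 38, 44. Second differences: 6, 6, 6.
Level-2 differences are constant, so f has degree 2.
Fitting a degree-2 polynomial gives f(k) = 3k² - k - 2.
Then f(3) = 22.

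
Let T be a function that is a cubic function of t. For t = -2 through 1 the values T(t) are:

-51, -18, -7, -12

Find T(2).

Write T(t) = at³ + bt² + ct + d; the 4 given values yield a linear system in the 4 coefficients.
Solving, T(t) = t³ - 8t² + 2t - 7.
Then T(2) = -27.

-27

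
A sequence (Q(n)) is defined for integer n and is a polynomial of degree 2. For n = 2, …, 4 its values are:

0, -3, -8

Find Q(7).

-35

Write Q(n) = an² + bn + c; the 3 given values yield a linear system in the 3 coefficients.
Solving, Q(n) = -n² + 2n.
Then Q(7) = -35.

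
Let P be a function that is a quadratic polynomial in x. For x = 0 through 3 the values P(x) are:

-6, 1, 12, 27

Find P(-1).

Write P(x) = ax² + bx + c; the 4 given values yield a linear system in the 3 coefficients.
Solving, P(x) = 2x² + 5x - 6.
Then P(-1) = -9.

-9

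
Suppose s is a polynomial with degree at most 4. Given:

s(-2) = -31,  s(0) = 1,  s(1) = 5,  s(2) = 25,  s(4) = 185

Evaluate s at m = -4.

Write s(m) = am^4 + bm³ + cm² + dm + e; the 5 given values yield a linear system in the 5 coefficients.
Solving, the leading coefficient vanishes, and s(m) = 3m³ - m² + 2m + 1.
Then s(-4) = -215.

-215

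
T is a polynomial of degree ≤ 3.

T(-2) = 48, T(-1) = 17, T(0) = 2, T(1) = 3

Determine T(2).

20

Write T(t) = at³ + bt² + ct + d; the 4 given values yield a linear system in the 4 coefficients.
Solving, the leading coefficient vanishes, and T(t) = 8t² - 7t + 2.
Then T(2) = 20.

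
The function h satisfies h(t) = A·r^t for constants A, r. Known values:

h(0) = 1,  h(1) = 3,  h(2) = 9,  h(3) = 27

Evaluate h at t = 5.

243

Consecutive ratio: 3/1 = 3, and 9/3 = 3, so r = 3.
Then A·3^0 = 1 gives A = 1, and h(t) = 1·3^t.
h(5) = 1·3^5 = 243.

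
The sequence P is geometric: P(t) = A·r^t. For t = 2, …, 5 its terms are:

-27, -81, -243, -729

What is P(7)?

-6561

Consecutive ratio: -81/(-27) = 3, and -243/(-81) = 3, so r = 3.
Then A·3^2 = -27 gives A = -3, and P(t) = -3·3^t.
P(7) = -3·3^7 = -6561.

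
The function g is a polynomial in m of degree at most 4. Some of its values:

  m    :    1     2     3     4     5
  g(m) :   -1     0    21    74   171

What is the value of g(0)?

6

First differences: 1, 21, 53, 97. Second differences: 20, 32, 44. Third differences: 12, 12.
Level-3 differences are constant, so g has degree 3.
Fitting a degree-3 polynomial gives g(m) = 2m³ - 2m² - 7m + 6.
Then g(0) = 6.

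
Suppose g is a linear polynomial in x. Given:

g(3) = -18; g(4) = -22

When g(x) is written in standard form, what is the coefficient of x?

-4

Write g(x) = ax + b; the 2 given values yield a linear system in the 2 coefficients.
Solving, g(x) = -4x - 6.
The coefficient of x is -4.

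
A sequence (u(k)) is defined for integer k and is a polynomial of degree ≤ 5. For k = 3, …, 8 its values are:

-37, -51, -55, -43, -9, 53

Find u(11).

467

First differences: -14, -4, 12, 34, 62. Second differences: 10, 16, 22, 28. Third differences: 6, 6, 6.
Level-3 differences are constant, so u has degree 3.
Fitting a degree-3 polynomial gives u(k) = k³ - 7k² - 2k + 5.
Then u(11) = 467.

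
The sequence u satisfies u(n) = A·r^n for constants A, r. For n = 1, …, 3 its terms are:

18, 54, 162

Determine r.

3

Consecutive ratio: 54/18 = 3, and 162/54 = 3, so r = 3.
Then A·3^1 = 18 gives A = 6, and u(n) = 6·3^n.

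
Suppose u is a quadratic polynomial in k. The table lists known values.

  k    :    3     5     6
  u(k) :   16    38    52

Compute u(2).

Write u(k) = ak² + bk + c; the 3 given values yield a linear system in the 3 coefficients.
Solving, u(k) = k² + 3k - 2.
Then u(2) = 8.

8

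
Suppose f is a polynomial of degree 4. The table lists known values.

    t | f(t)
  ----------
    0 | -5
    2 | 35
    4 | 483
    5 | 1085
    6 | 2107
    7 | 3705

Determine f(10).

Write f(t) = at^4 + bt³ + ct² + dt + e; the 6 given values yield a linear system in the 5 coefficients.
Solving, f(t) = t^4 + 4t³ - t² - 2t - 5.
Then f(10) = 13875.

13875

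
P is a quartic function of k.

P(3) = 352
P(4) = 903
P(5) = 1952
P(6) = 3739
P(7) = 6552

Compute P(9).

Write P(k) = ak^4 + bk³ + ck² + dk + e; the 5 given values yield a linear system in the 5 coefficients.
Solving, P(k) = 2k^4 + 4k³ + 7k² + 4k + 7.
Then P(9) = 16648.

16648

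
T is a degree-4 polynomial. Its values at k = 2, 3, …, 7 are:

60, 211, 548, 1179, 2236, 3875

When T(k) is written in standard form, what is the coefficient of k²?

First differences: 151, 337, 631, 1057, 1639. Second differences: 186, 294, 426, 582. Third differences: 108, 132, 156. Fourth differences: 24, 24.
Level-4 differences are constant, so T has degree 4.
Fitting a degree-4 polynomial gives T(k) = k^4 + 4k³ + 2k² + 4.
The coefficient of k² is 2.

2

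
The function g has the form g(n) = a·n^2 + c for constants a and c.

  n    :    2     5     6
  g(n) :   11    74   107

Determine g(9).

From g(2) = 11 and g(5) = 74: 4a + c = 11 and 25a + c = 74.
Subtracting: 21a = 63, so a = 3; then c = 11 − 3·4 = -1.
So g(n) = 3n² − 1, and g(9) = 242.

242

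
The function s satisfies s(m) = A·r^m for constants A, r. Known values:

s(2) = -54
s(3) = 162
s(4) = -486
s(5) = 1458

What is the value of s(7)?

Consecutive ratio: 162/(-54) = -3, and -486/162 = -3, so r = -3.
Then A·(-3)^2 = -54 gives A = -6, and s(m) = -6·(-3)^m.
s(7) = -6·(-3)^7 = 13122.

13122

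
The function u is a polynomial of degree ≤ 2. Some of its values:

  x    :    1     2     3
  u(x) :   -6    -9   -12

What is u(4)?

First differences: -3, -3.
Level-1 differences are constant, so u has degree 1.
Fitting a degree-1 polynomial gives u(x) = -3x - 3.
Then u(4) = -15.

-15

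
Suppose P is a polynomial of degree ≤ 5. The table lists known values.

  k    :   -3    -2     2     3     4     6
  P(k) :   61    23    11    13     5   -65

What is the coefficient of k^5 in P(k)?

Write P(k) = ak^5 + bk^4 + ck³ + dk² + ek + p; the 6 given values yield a linear system in the 6 coefficients.
Solving, the top 2 coefficients vanish, and P(k) = -k³ + 4k² + k + 1.
The coefficient of k^5 is 0.

0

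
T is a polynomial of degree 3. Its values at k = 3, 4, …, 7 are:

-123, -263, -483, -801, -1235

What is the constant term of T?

-3

Write T(k) = ak³ + bk² + ck + d; the 5 given values yield a linear system in the 4 coefficients.
Solving, T(k) = -3k³ - 4k² - k - 3.
The constant term is T(0) = -3.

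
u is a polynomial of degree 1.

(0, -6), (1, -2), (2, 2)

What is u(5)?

14

Write u(x) = ax + b; the 3 given values yield a linear system in the 2 coefficients.
Solving, u(x) = 4x - 6.
Then u(5) = 14.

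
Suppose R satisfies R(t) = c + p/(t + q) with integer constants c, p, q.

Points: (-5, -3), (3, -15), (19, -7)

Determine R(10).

(R(t) − c)(t + q) = p for each data point; the three points give a linear system in c and q, then p follows.
Solving: c = -6, q = -1, p = -18, so R(t) = -6 − 18/(t − 1).
Then R(10) = -6 − 18/9 = -8.

-8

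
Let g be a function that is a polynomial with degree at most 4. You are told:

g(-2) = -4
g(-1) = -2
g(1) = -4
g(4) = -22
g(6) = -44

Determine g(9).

-92

Write g(m) = am^4 + bm³ + cm² + dm + e; the 5 given values yield a linear system in the 5 coefficients.
Solving, the top 2 coefficients vanish, and g(m) = -m² - m - 2.
Then g(9) = -92.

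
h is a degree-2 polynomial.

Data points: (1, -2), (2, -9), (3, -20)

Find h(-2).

-5

Write h(m) = am² + bm + c; the 3 given values yield a linear system in the 3 coefficients.
Solving, h(m) = -2m² - m + 1.
Then h(-2) = -5.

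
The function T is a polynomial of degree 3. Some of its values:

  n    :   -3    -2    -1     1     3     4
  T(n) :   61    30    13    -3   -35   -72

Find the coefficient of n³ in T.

Write T(n) = an³ + bn² + cn + d; the 6 given values yield a linear system in the 4 coefficients.
Solving, T(n) = -n³ + n² - 7n + 4.
The coefficient of n³ is -1.

-1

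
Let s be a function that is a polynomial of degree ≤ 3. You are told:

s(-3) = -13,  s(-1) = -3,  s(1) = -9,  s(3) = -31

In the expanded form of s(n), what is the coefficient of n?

-3

Write s(n) = an³ + bn² + cn + d; the 4 given values yield a linear system in the 4 coefficients.
Solving, the leading coefficient vanishes, and s(n) = -2n² - 3n - 4.
The coefficient of n is -3.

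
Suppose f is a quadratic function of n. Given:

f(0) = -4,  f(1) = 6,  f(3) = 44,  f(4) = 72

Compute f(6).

Write f(n) = an² + bn + c; the 4 given values yield a linear system in the 3 coefficients.
Solving, f(n) = 3n² + 7n - 4.
Then f(6) = 146.

146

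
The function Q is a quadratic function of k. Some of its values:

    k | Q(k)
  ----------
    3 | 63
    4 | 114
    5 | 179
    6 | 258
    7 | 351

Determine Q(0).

-6

First differences: 51, 65, 79, 93. Second differences: 14, 14, 14.
Level-2 differences are constant, so Q has degree 2.
Fitting a degree-2 polynomial gives Q(k) = 7k² + 2k - 6.
Then Q(0) = -6.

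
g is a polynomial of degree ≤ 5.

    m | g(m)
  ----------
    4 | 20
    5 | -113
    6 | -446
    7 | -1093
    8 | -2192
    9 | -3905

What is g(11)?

-9941

First differences: -133, -333, -647, -1099, -1713. Second differences: -200, -314, -452, -614. Third differences: -114, -138, -162. Fourth differences: -24, -24.
Level-4 differences are constant, so g has degree 4.
Fitting a degree-4 polynomial gives g(m) = -m^4 + 3m³ + 6m² - m - 8.
Then g(11) = -9941.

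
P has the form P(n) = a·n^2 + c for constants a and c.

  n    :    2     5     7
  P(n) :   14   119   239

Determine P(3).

From P(2) = 14 and P(5) = 119: 4a + c = 14 and 25a + c = 119.
Subtracting: 21a = 105, so a = 5; then c = 14 − 5·4 = -6.
So P(n) = 5n² − 6, and P(3) = 39.

39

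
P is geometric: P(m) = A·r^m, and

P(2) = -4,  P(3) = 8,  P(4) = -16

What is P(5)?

32

Consecutive ratio: 8/(-4) = -2, and -16/8 = -2, so r = -2.
Then A·(-2)^2 = -4 gives A = -1, and P(m) = -1·(-2)^m.
P(5) = -1·(-2)^5 = 32.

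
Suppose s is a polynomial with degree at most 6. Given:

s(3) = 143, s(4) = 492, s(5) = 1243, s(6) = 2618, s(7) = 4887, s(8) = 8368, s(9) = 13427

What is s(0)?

First differences: 349, 751, 1375, 2269, 3481, 5059. Second differences: 402, 624, 894, 1212, 1578. Third differences: 222, 270, 318, 366. Fourth differences: 48, 48, 48.
Level-4 differences are constant, so s has degree 4.
Fitting a degree-4 polynomial gives s(t) = 2t^4 + t³ - 5t² - 3t + 8.
The constant term is s(0) = 8.

8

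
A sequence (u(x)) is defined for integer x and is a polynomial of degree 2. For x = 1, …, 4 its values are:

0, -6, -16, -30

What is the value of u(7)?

-96

First differences: -6, -10, -14. Second differences: -4, -4.
Level-2 differences are constant, so u has degree 2.
Fitting a degree-2 polynomial gives u(x) = -2x² + 2.
Then u(7) = -96.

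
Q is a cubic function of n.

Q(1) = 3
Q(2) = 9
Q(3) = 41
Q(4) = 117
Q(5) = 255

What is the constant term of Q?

First differences: 6, 32, 76, 138. Second differences: 26, 44, 62. Third differences: 18, 18.
Level-3 differences are constant, so Q has degree 3.
Fitting a degree-3 polynomial gives Q(n) = 3n³ - 5n² + 5.
The constant term is Q(0) = 5.

5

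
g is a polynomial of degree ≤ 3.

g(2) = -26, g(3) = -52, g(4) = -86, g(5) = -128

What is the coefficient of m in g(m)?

-6

Write g(m) = am³ + bm² + cm + d; the 4 given values yield a linear system in the 4 coefficients.
Solving, the leading coefficient vanishes, and g(m) = -4m² - 6m + 2.
The coefficient of m is -6.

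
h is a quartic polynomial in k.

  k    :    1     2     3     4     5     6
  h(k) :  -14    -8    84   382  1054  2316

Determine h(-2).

4

Write h(k) = ak^4 + bk³ + ck² + dk + e; the 6 given values yield a linear system in the 5 coefficients.
Solving, h(k) = 2k^4 - 7k² - 3k - 6.
Then h(-2) = 4.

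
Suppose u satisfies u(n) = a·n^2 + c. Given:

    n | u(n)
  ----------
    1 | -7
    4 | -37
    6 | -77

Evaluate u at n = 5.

From u(1) = -7 and u(4) = -37: 1a + c = -7 and 16a + c = -37.
Subtracting: 15a = -30, so a = -2; then c = -7 − (-2)·1 = -5.
So u(n) = -2n² − 5, and u(5) = -55.

-55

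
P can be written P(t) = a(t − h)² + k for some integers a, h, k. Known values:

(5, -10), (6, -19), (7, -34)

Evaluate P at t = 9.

-82

First differences -9, -15; second difference -6 = 2a, so a = -3.
Expanding, the t-coefficient is −2ah = 6h; matching it to the data gives h = 4, and then k = -7.
So P(t) = -3(t − 4)² − 7.
P(9) = -3·5² − 7 = -82.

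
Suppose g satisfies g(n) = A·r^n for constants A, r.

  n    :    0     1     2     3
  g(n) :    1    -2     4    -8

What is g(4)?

16

Consecutive ratio: -2/1 = -2, and 4/(-2) = -2, so r = -2.
Then A·(-2)^0 = 1 gives A = 1, and g(n) = 1·(-2)^n.
g(4) = 1·(-2)^4 = 16.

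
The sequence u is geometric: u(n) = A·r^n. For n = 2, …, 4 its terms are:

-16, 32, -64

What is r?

Consecutive ratio: 32/(-16) = -2, and -64/32 = -2, so r = -2.
Then A·(-2)^2 = -16 gives A = -4, and u(n) = -4·(-2)^n.

-2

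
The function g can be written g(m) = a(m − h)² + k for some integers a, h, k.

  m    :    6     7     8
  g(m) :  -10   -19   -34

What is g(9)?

First differences -9, -15; second difference -6 = 2a, so a = -3.
Expanding, the m-coefficient is −2ah = 6h; matching it to the data gives h = 5, and then k = -7.
So g(m) = -3(m − 5)² − 7.
g(9) = -3·4² − 7 = -55.

-55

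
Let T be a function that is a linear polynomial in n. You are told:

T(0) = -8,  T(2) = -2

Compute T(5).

Write T(n) = an + b; the 2 given values yield a linear system in the 2 coefficients.
Solving, T(n) = 3n - 8.
Then T(5) = 7.

7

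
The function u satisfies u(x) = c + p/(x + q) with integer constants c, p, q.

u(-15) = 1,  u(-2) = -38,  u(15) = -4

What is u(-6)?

10

(u(x) − c)(x + q) = p for each data point; the three points give a linear system in c and q, then p follows.
Solving: c = -2, q = 3, p = -36, so u(x) = -2 − 36/(x + 3).
Then u(-6) = -2 − 36/(-3) = 10.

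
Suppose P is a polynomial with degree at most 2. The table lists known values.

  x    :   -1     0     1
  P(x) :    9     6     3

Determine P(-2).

12

Write P(x) = ax² + bx + c; the 3 given values yield a linear system in the 3 coefficients.
Solving, the leading coefficient vanishes, and P(x) = -3x + 6.
Then P(-2) = 12.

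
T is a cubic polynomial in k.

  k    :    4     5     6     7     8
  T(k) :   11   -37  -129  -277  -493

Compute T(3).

Write T(k) = ak³ + bk² + ck + d; the 5 given values yield a linear system in the 4 coefficients.
Solving, T(k) = -2k³ + 8k² + 2k + 3.
Then T(3) = 27.

27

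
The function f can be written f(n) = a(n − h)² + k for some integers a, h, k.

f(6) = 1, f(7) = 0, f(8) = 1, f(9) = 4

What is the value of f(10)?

First differences -1, 1, 3; second difference 2 = 2a, so a = 1.
Expanding, the n-coefficient is −2ah = -2h; matching it to the data gives h = 7, and then k = 0.
So f(n) = 1(n − 7)² + 0.
f(10) = 1·3² + 0 = 9.

9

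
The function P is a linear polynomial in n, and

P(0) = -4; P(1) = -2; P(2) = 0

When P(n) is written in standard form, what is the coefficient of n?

2

First differences: 2, 2.
Level-1 differences are constant, so P has degree 1.
Fitting a degree-1 polynomial gives P(n) = 2n - 4.
The coefficient of n is 2.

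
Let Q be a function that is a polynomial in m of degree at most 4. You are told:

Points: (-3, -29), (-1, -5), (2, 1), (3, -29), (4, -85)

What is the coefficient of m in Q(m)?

Write Q(m) = am^4 + bm³ + cm² + dm + e; the 5 given values yield a linear system in the 5 coefficients.
Solving, the leading coefficient vanishes, and Q(m) = -m³ - 4m² + 9m + 7.
The coefficient of m is 9.

9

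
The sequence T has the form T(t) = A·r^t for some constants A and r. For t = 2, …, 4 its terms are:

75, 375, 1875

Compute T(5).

9375

Consecutive ratio: 375/75 = 5, and 1875/375 = 5, so r = 5.
Then A·5^2 = 75 gives A = 3, and T(t) = 3·5^t.
T(5) = 3·5^5 = 9375.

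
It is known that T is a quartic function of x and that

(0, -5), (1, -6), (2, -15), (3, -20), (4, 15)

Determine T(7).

Write T(x) = ax^4 + bx³ + cx² + dx + e; the 5 given values yield a linear system in the 5 coefficients.
Solving, T(x) = x^4 - 4x³ + x² + x - 5.
Then T(7) = 1080.

1080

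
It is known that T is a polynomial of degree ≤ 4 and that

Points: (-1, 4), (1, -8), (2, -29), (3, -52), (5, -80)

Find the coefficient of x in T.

Write T(x) = ax^4 + bx³ + cx² + dx + e; the 5 given values yield a linear system in the 5 coefficients.
Solving, the leading coefficient vanishes, and T(x) = x³ - 7x² - 7x + 5.
The coefficient of x is -7.

-7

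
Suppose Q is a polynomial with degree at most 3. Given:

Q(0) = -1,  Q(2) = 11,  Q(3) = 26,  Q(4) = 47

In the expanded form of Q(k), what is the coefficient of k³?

0

Write Q(k) = ak³ + bk² + ck + d; the 4 given values yield a linear system in the 4 coefficients.
Solving, the leading coefficient vanishes, and Q(k) = 3k² - 1.
The coefficient of k³ is 0.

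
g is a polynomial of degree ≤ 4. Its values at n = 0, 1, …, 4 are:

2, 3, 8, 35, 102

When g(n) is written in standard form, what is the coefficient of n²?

First differences: 1, 5, 27, 67. Second differences: 4, 22, 40. Third differences: 18, 18.
Level-3 differences are constant, so g has degree 3.
Fitting a degree-3 polynomial gives g(n) = 3n³ - 7n² + 5n + 2.
The coefficient of n² is -7.

-7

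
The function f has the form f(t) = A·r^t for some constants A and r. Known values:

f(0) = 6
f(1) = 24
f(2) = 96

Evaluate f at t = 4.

1536

Consecutive ratio: 24/6 = 4, and 96/24 = 4, so r = 4.
Then A·4^0 = 6 gives A = 6, and f(t) = 6·4^t.
f(4) = 6·4^4 = 1536.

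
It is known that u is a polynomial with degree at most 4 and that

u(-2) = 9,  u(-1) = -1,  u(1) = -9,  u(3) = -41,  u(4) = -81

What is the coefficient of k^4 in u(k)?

0

Write u(k) = ak^4 + bk³ + ck² + dk + e; the 5 given values yield a linear system in the 5 coefficients.
Solving, the leading coefficient vanishes, and u(k) = -k³ - 3k - 5.
The coefficient of k^4 is 0.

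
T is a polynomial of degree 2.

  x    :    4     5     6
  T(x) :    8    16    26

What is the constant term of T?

-4

Write T(x) = ax² + bx + c; the 3 given values yield a linear system in the 3 coefficients.
Solving, T(x) = x² - x - 4.
The constant term is T(0) = -4.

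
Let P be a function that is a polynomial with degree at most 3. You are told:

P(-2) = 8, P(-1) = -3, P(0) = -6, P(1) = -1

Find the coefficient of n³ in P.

Write P(n) = an³ + bn² + cn + d; the 4 given values yield a linear system in the 4 coefficients.
Solving, the leading coefficient vanishes, and P(n) = 4n² + n - 6.
The coefficient of n³ is 0.

0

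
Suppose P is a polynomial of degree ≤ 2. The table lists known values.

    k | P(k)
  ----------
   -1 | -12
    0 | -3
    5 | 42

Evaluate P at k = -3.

-30

Write P(k) = ak² + bk + c; the 3 given values yield a linear system in the 3 coefficients.
Solving, the leading coefficient vanishes, and P(k) = 9k - 3.
Then P(-3) = -30.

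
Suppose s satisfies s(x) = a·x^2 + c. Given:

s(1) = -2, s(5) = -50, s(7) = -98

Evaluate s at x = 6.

From s(1) = -2 and s(5) = -50: 1a + c = -2 and 25a + c = -50.
Subtracting: 24a = -48, so a = -2; then c = -2 − (-2)·1 = 0.
So s(x) = -2x² + 0, and s(6) = -72.

-72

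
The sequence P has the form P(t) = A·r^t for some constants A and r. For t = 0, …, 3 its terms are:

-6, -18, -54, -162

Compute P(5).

-1458

Consecutive ratio: -18/(-6) = 3, and -54/(-18) = 3, so r = 3.
Then A·3^0 = -6 gives A = -6, and P(t) = -6·3^t.
P(5) = -6·3^5 = -1458.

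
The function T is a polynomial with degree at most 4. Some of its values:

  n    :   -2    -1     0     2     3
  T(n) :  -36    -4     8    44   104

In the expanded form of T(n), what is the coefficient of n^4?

Write T(n) = an^4 + bn³ + cn² + dn + e; the 5 given values yield a linear system in the 5 coefficients.
Solving, the leading coefficient vanishes, and T(n) = 3n³ - n² + 8n + 8.
The coefficient of n^4 is 0.

0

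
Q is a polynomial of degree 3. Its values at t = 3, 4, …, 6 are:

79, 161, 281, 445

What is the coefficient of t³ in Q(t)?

Write Q(t) = at³ + bt² + ct + d; the 4 given values yield a linear system in the 4 coefficients.
Solving, Q(t) = t³ + 7t² - 4t + 1.
The coefficient of t³ is 1.

1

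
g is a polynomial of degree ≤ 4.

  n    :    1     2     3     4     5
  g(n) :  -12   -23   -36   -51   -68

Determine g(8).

First differences: -11, -13, -15, -17. Second differences: -2, -2, -2.
Level-2 differences are constant, so g has degree 2.
Fitting a degree-2 polynomial gives g(n) = -n² - 8n - 3.
Then g(8) = -131.

-131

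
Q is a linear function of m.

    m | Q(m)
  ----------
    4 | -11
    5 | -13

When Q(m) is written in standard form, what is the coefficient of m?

Write Q(m) = am + b; the 2 given values yield a linear system in the 2 coefficients.
Solving, Q(m) = -2m - 3.
The coefficient of m is -2.

-2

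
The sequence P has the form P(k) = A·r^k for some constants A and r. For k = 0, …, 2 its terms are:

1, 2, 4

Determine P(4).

16

Consecutive ratio: 2/1 = 2, and 4/2 = 2, so r = 2.
Then A·2^0 = 1 gives A = 1, and P(k) = 1·2^k.
P(4) = 1·2^4 = 16.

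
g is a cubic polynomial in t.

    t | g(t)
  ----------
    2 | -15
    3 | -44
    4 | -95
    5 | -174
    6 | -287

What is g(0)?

1

Write g(t) = at³ + bt² + ct + d; the 5 given values yield a linear system in the 4 coefficients.
Solving, g(t) = -t³ - 2t² + 1.
The constant term is g(0) = 1.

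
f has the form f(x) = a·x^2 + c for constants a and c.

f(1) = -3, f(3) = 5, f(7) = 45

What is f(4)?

12

From f(1) = -3 and f(3) = 5: 1a + c = -3 and 9a + c = 5.
Subtracting: 8a = 8, so a = 1; then c = -3 − 1·1 = -4.
So f(x) = 1x² − 4, and f(4) = 12.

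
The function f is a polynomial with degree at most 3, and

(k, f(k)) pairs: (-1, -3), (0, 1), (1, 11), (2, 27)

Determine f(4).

77

First differences: 4, 10, 16. Second differences: 6, 6.
Level-2 differences are constant, so f has degree 2.
Fitting a degree-2 polynomial gives f(k) = 3k² + 7k + 1.
Then f(4) = 77.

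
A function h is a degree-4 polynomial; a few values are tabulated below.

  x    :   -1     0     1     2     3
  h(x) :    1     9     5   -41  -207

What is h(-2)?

-37

Write h(x) = ax^4 + bx³ + cx² + dx + e; the 5 given values yield a linear system in the 5 coefficients.
Solving, h(x) = -2x^4 - x³ - 4x² + 3x + 9.
Then h(-2) = -37.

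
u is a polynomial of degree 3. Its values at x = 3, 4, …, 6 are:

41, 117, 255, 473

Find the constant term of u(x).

Write u(x) = ax³ + bx² + cx + d; the 4 given values yield a linear system in the 4 coefficients.
Solving, u(x) = 3x³ - 5x² + 5.
The constant term is u(0) = 5.

5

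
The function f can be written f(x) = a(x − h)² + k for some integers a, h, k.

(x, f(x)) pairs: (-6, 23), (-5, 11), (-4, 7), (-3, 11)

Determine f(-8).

71

First differences -12, -4, 4; second difference 8 = 2a, so a = 4.
Expanding, the x-coefficient is −2ah = -8h; matching it to the data gives h = -4, and then k = 7.
So f(x) = 4(x + 4)² + 7.
f(-8) = 4·(-4)² + 7 = 71.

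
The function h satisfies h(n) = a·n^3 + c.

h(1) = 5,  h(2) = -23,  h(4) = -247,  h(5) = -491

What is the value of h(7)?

From h(1) = 5 and h(2) = -23: 1a + c = 5 and 8a + c = -23.
Subtracting: 7a = -28, so a = -4; then c = 5 − (-4)·1 = 9.
So h(n) = -4n³ + 9, and h(7) = -1363.

-1363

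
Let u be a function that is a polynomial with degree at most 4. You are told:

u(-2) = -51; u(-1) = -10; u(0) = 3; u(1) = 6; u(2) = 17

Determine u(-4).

-289

First differences: 41, 13, 3, 11. Second differences: -28, -10, 8. Third differences: 18, 18.
Level-3 differences are constant, so u has degree 3.
Fitting a degree-3 polynomial gives u(m) = 3m³ - 5m² + 5m + 3.
Then u(-4) = -289.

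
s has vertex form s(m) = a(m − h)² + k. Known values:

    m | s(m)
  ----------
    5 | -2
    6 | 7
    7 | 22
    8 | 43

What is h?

First differences 9, 15, 21; second difference 6 = 2a, so a = 3.
Expanding, the m-coefficient is −2ah = -6h; matching it to the data gives h = 4, and then k = -5.
So s(m) = 3(m − 4)² − 5.
Hence h = 4.

4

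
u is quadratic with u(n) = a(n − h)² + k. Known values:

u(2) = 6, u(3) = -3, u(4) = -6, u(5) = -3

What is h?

First differences -9, -3, 3; second difference 6 = 2a, so a = 3.
Expanding, the n-coefficient is −2ah = -6h; matching it to the data gives h = 4, and then k = -6.
So u(n) = 3(n − 4)² − 6.
Hence h = 4.

4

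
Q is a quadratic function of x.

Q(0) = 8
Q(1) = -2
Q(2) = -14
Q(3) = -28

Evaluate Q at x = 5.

-62

Write Q(x) = ax² + bx + c; the 4 given values yield a linear system in the 3 coefficients.
Solving, Q(x) = -x² - 9x + 8.
Then Q(5) = -62.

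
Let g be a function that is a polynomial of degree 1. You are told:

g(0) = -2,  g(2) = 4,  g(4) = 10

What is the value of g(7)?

Write g(m) = am + b; the 3 given values yield a linear system in the 2 coefficients.
Solving, g(m) = 3m - 2.
Then g(7) = 19.

19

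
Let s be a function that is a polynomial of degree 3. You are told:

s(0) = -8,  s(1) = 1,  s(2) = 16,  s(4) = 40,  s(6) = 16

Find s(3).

Write s(k) = ak³ + bk² + ck + d; the 5 given values yield a linear system in the 4 coefficients.
Solving, s(k) = -k³ + 6k² + 4k - 8.
Then s(3) = 31.

31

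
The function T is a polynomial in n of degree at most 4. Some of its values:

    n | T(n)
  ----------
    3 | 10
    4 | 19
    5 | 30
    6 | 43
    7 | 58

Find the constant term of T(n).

Write T(n) = an^4 + bn³ + cn² + dn + e; the 5 given values yield a linear system in the 5 coefficients.
Solving, the top 2 coefficients vanish, and T(n) = n² + 2n - 5.
The constant term is T(0) = -5.

-5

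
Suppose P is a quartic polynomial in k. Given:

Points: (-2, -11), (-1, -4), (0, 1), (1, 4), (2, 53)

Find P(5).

Write P(k) = ak^4 + bk³ + ck² + dk + e; the 5 given values yield a linear system in the 5 coefficients.
Solving, P(k) = 2k^4 + 4k³ - 3k² + 1.
Then P(5) = 1676.

1676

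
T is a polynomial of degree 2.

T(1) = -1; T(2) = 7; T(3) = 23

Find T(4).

Write T(n) = an² + bn + c; the 3 given values yield a linear system in the 3 coefficients.
Solving, T(n) = 4n² - 4n - 1.
Then T(4) = 47.

47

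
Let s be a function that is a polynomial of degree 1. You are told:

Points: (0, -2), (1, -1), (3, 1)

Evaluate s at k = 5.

3

Write s(k) = ak + b; the 3 given values yield a linear system in the 2 coefficients.
Solving, s(k) = k - 2.
Then s(5) = 3.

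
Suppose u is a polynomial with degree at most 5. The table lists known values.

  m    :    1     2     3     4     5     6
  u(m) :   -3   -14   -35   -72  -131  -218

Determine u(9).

Write u(m) = am^5 + bm^4 + cm³ + dm² + em + p; the 6 given values yield a linear system in the 6 coefficients.
Solving, the top 2 coefficients vanish, and u(m) = -m³ + m² - 7m + 4.
Then u(9) = -707.

-707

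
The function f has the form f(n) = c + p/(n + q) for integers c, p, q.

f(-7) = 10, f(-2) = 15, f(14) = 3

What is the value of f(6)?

-3

(f(n) − c)(n + q) = p for each data point; the three points give a linear system in c and q, then p follows.
Solving: c = 6, q = -2, p = -36, so f(n) = 6 − 36/(n − 2).
Then f(6) = 6 − 36/4 = -3.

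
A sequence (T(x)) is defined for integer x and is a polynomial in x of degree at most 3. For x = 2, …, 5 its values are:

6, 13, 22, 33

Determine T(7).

61

First differences: 7, 9, 11. Second differences: 2, 2.
Level-2 differences are constant, so T has degree 2.
Fitting a degree-2 polynomial gives T(x) = x² + 2x - 2.
Then T(7) = 61.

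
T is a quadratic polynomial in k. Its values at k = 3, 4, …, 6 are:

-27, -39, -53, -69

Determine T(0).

First differences: -12, -14, -16. Second differences: -2, -2.
Level-2 differences are constant, so T has degree 2.
Fitting a degree-2 polynomial gives T(k) = -k² - 5k - 3.
Then T(0) = -3.

-3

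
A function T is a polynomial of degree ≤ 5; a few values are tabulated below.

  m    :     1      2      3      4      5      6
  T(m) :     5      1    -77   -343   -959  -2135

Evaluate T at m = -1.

7

First differences: -4, -78, -266, -616, -1176. Second differences: -74, -188, -350, -560. Third differences: -114, -162, -210. Fourth differences: -48, -48.
Level-4 differences are constant, so T has degree 4.
Fitting a degree-4 polynomial gives T(m) = -2m^4 + m³ + 7m² - 2m + 1.
Then T(-1) = 7.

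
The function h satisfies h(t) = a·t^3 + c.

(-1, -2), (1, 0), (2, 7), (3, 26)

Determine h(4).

63

From h(-1) = -2 and h(1) = 0: -1a + c = -2 and 1a + c = 0.
Subtracting: 2a = 2, so a = 1; then c = -2 − 1·(-1) = -1.
So h(t) = 1t³ − 1, and h(4) = 63.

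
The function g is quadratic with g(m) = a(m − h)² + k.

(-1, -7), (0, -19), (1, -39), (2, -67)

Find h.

-2

First differences -12, -20, -28; second difference -8 = 2a, so a = -4.
Expanding, the m-coefficient is −2ah = 8h; matching it to the data gives h = -2, and then k = -3.
So g(m) = -4(m + 2)² − 3.
Hence h = -2.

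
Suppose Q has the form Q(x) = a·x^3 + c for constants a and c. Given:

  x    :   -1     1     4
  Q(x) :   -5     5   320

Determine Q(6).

1080

From Q(-1) = -5 and Q(1) = 5: -1a + c = -5 and 1a + c = 5.
Subtracting: 2a = 10, so a = 5; then c = -5 − 5·(-1) = 0.
So Q(x) = 5x³ + 0, and Q(6) = 1080.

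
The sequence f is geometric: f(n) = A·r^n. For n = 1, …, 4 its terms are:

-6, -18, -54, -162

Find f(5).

Consecutive ratio: -18/(-6) = 3, and -54/(-18) = 3, so r = 3.
Then A·3^1 = -6 gives A = -2, and f(n) = -2·3^n.
f(5) = -2·3^5 = -486.

-486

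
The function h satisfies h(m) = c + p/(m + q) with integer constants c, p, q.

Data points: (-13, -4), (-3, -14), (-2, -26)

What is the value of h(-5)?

(h(m) − c)(m + q) = p for each data point; the three points give a linear system in c and q, then p follows.
Solving: c = -2, q = 1, p = 24, so h(m) = -2 + 24/(m + 1).
Then h(-5) = -2 + 24/(-4) = -8.

-8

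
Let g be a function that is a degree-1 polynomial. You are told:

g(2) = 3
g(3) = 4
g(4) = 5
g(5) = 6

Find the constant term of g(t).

1

Write g(t) = at + b; the 4 given values yield a linear system in the 2 coefficients.
Solving, g(t) = t + 1.
The constant term is g(0) = 1.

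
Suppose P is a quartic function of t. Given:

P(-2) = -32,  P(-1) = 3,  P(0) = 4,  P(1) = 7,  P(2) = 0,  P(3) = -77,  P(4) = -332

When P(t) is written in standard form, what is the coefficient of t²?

Write P(t) = at^4 + bt³ + ct² + dt + e; the 7 given values yield a linear system in the 5 coefficients.
Solving, P(t) = -2t^4 + 2t³ + 3t² + 4.
The coefficient of t² is 3.

3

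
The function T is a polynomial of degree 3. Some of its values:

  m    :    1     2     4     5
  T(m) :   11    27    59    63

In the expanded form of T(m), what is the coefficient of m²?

7

Write T(m) = am³ + bm² + cm + d; the 4 given values yield a linear system in the 4 coefficients.
Solving, T(m) = -m³ + 7m² + 2m + 3.
The coefficient of m² is 7.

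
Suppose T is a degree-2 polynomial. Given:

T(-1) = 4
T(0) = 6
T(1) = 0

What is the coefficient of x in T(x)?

-2

Write T(x) = ax² + bx + c; the 3 given values yield a linear system in the 3 coefficients.
Solving, T(x) = -4x² - 2x + 6.
The coefficient of x is -2.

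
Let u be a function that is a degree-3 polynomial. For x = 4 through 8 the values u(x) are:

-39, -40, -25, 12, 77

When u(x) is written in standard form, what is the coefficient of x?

First differences: -1, 15, 37, 65. Second differences: 16, 22, 28. Third differences: 6, 6.
Level-3 differences are constant, so u has degree 3.
Fitting a degree-3 polynomial gives u(x) = x³ - 7x² + x + 5.
The coefficient of x is 1.

1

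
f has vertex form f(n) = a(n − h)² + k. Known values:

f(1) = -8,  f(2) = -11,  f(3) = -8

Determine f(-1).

16

First differences -3, 3; second difference 6 = 2a, so a = 3.
Expanding, the n-coefficient is −2ah = -6h; matching it to the data gives h = 2, and then k = -11.
So f(n) = 3(n − 2)² − 11.
f(-1) = 3·(-3)² − 11 = 16.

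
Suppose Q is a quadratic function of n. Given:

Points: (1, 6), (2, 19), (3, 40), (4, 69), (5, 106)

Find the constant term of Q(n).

Write Q(n) = an² + bn + c; the 5 given values yield a linear system in the 3 coefficients.
Solving, Q(n) = 4n² + n + 1.
The constant term is Q(0) = 1.

1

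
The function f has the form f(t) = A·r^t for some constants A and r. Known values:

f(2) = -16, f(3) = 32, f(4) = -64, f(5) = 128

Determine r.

-2

Consecutive ratio: 32/(-16) = -2, and -64/32 = -2, so r = -2.
Then A·(-2)^2 = -16 gives A = -4, and f(t) = -4·(-2)^t.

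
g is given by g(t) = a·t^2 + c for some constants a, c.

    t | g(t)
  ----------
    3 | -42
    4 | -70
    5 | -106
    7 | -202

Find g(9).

-330

From g(3) = -42 and g(4) = -70: 9a + c = -42 and 16a + c = -70.
Subtracting: 7a = -28, so a = -4; then c = -42 − (-4)·9 = -6.
So g(t) = -4t² − 6, and g(9) = -330.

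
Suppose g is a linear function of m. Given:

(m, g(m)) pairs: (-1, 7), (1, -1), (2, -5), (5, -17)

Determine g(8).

Write g(m) = am + b; the 4 given values yield a linear system in the 2 coefficients.
Solving, g(m) = -4m + 3.
Then g(8) = -29.

-29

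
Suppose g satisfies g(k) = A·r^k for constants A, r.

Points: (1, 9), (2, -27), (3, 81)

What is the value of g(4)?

-243

Consecutive ratio: -27/9 = -3, and 81/(-27) = -3, so r = -3.
Then A·(-3)^1 = 9 gives A = -3, and g(k) = -3·(-3)^k.
g(4) = -3·(-3)^4 = -243.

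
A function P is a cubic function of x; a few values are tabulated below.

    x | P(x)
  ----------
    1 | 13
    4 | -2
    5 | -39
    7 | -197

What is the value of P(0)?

Write P(x) = ax³ + bx² + cx + d; the 4 given values yield a linear system in the 4 coefficients.
Solving, P(x) = -x³ + 2x² + 6x + 6.
Then P(0) = 6.

6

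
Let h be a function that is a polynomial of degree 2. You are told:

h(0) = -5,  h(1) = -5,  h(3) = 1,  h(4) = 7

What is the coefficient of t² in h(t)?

1

Write h(t) = at² + bt + c; the 4 given values yield a linear system in the 3 coefficients.
Solving, h(t) = t² - t - 5.
The coefficient of t² is 1.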